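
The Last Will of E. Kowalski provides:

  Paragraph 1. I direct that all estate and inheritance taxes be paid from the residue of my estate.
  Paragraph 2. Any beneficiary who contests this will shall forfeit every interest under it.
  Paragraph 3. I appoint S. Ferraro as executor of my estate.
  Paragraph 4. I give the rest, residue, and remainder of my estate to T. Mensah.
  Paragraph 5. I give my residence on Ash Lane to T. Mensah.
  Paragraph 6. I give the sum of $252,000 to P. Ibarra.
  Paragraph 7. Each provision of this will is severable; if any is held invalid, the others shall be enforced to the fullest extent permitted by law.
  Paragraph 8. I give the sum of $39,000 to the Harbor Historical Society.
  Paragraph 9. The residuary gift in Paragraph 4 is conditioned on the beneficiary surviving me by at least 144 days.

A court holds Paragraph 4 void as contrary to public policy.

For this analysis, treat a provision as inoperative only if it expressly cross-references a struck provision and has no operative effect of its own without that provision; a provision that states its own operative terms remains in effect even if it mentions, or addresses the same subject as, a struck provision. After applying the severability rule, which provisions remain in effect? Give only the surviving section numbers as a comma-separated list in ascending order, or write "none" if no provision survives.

1, 2, 3, 5, 6, 7, 8

Paragraph 4 is struck. Paragraph 9 operates only by reference to Paragraph 4, so it falls with Paragraph 4. Under the severability clause in Paragraph 7, the remaining provisions continue in force. Paragraph 1, Paragraph 2, Paragraph 3, Paragraph 5, Paragraph 6, Paragraph 7, and Paragraph 8 remain in effect.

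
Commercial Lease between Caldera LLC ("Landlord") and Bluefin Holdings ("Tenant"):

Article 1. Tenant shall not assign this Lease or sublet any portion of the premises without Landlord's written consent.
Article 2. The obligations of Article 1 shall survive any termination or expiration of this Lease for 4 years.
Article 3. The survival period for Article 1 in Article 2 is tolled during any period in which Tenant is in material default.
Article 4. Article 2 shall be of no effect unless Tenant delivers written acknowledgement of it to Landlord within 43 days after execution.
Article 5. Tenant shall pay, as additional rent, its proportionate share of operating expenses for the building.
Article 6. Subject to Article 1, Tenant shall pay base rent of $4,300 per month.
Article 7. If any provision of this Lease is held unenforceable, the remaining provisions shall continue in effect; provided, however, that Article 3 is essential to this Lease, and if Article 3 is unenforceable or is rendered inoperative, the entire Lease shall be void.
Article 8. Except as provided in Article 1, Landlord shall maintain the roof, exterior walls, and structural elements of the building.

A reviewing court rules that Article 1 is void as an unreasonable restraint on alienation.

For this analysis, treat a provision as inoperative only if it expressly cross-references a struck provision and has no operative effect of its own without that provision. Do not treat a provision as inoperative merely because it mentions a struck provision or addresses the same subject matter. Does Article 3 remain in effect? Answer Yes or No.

Article 1 is struck. Article 2 operates only by reference to Article 1, so it falls with Article 1. The whole of Article 3 is the tolling of the survival period for Article 1, defined by reference to Article 2, so Article 3 cannot stand once Article 2 is removed. Article 4 merely fixes the acknowledgement condition for Article 2; with Article 2 gone it has nothing to operate on and falls away. Article 7 makes Article 3 an essential term, and Article 3 has been rendered inoperative by the cascade; under Article 7, the entire Lease is therefore void. No provision of the Lease survives. Article 3 is among the inoperative provisions, so the answer is no.

No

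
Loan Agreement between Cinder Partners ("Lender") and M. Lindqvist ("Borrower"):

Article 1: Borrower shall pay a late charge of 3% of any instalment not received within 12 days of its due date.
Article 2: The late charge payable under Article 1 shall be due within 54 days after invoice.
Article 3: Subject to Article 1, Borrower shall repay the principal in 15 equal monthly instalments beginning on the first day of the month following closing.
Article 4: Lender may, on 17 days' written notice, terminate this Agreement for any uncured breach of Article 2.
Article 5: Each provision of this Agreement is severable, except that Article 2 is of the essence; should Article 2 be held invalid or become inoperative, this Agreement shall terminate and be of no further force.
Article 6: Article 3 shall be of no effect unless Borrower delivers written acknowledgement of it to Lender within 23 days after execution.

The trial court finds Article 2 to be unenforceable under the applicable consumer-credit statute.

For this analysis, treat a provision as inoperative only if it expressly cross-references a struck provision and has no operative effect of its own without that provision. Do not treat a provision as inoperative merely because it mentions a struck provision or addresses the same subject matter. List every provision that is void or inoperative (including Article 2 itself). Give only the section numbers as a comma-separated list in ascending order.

1, 2, 3, 4, 5, 6

Article 2 is struck. Article 4 operates only by reference to Article 2, so it falls with Article 2. Article 5 makes Article 2 an essential term, and Article 2 is the provision held invalid; under Article 5, the entire Agreement is therefore void. No provision of the Agreement survives.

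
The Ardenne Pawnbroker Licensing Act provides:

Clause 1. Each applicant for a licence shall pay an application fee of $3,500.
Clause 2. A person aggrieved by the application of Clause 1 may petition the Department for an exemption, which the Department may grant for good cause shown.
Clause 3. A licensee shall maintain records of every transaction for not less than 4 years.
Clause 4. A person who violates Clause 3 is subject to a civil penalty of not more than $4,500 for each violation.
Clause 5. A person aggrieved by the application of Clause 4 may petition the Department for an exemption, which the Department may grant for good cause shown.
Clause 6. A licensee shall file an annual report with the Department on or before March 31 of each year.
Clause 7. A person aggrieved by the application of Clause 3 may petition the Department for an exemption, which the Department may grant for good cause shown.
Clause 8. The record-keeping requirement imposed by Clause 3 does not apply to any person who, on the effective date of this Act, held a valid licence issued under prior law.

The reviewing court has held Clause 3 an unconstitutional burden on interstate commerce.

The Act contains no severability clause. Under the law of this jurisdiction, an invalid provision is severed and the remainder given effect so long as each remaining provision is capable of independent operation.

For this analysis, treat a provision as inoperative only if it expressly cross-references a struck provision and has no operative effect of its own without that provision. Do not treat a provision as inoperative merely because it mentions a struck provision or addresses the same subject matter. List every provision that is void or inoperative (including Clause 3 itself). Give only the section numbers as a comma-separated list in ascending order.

3, 4, 5, 7, 8

Clause 3 is struck. The only function of Clause 4 is the civil penalty for violating Clause 3, so it cannot stand once Clause 3 is removed. Clause 7 merely fixes the exemption procedure for Clause 3; with Clause 3 gone it has nothing to operate on and falls away. The only function of Clause 8 is the grandfather exemption from Clause 3, so it cannot stand once Clause 3 is removed. Clause 5 operates only by reference to Clause 4, so it falls with Clause 4. With no severability clause, the stated default rule severs what cannot stand and enforces each remaining provision that can operate on its own. Clause 1, Clause 2, and Clause 6 remain in effect.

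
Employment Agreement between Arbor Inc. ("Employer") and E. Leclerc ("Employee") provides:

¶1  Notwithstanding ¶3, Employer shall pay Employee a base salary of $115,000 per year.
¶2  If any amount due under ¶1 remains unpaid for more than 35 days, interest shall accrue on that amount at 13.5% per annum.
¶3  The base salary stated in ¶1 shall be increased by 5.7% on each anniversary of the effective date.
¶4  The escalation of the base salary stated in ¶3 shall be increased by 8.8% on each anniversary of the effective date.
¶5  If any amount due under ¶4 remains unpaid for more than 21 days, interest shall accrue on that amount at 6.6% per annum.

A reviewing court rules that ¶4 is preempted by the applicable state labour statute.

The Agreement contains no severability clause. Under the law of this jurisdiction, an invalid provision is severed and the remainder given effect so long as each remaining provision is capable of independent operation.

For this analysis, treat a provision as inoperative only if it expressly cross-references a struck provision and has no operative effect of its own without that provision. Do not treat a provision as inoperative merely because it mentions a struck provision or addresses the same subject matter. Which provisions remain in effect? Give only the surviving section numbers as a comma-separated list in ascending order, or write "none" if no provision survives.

¶4 is struck. ¶5 has no operative effect of its own apart from ¶4 and is therefore inoperative. Under the stated default rule, only provisions that cannot operate independently fall away; the rest are enforced. ¶1, ¶2, and ¶3 remain in effect.

1, 2, 3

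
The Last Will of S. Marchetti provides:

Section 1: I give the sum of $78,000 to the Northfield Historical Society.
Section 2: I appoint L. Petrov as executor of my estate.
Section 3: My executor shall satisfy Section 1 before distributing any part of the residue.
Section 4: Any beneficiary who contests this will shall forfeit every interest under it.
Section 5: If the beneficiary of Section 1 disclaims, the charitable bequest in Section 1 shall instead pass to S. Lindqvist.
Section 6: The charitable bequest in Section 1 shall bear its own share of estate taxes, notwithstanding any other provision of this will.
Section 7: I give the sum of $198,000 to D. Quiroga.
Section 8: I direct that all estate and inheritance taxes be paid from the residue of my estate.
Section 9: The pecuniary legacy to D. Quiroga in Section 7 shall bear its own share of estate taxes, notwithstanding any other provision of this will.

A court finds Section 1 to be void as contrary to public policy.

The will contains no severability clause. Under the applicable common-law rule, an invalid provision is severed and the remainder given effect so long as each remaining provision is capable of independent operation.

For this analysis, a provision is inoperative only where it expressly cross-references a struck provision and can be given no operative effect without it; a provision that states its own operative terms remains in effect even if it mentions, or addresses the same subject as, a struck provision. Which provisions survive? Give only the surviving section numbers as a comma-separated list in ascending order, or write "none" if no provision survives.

2, 4, 7, 8, 9

Section 1 is struck. Section 3 merely fixes the priority direction for Section 1; with Section 1 gone it has nothing to operate on and falls away. The only function of Section 5 is the alternative disposition for Section 1, so it cannot stand once Section 1 is removed. Section 6 has no operative effect of its own apart from Section 1 and is therefore inoperative. Under the stated default rule, only provisions that cannot operate independently fall away; the rest are enforced. Section 2, Section 4, Section 7, Section 8, and Section 9 remain in effect.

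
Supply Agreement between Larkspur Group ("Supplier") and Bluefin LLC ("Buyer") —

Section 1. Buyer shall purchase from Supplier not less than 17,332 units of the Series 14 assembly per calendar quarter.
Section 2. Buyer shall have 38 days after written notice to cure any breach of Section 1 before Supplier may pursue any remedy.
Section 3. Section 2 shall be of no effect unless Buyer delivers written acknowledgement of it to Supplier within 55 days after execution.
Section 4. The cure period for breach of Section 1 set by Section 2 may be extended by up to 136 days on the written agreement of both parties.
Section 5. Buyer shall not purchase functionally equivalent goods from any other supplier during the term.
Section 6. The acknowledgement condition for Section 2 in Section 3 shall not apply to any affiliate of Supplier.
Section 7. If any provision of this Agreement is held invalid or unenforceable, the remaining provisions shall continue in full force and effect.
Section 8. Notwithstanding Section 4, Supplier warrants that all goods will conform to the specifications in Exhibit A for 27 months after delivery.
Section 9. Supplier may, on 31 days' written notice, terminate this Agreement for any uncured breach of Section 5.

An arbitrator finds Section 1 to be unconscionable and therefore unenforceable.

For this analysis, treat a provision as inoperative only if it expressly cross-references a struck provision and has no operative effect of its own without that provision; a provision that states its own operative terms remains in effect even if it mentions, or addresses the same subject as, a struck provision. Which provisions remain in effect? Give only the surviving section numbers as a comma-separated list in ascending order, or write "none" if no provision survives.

Section 1 is struck. Section 2 operates only by reference to Section 1, so it falls with Section 1. Section 3 operates only by reference to Section 2, so it falls with Section 2. Section 4 operates only by reference to Section 2, so it falls with Section 2. Section 6 does nothing except set the carve-out from the acknowledgement condition for Section 2 by reference to Section 3; with Section 3 gone it has no independent effect and is inoperative. Section 8 mentions Section 4 but its own obligation stands independently of Section 4, so Section 8 is not affected. Under the severability clause in Section 7, the remaining provisions continue in force. The provisions still in force are Section 5, Section 7, Section 8, and Section 9.

5, 7, 8, 9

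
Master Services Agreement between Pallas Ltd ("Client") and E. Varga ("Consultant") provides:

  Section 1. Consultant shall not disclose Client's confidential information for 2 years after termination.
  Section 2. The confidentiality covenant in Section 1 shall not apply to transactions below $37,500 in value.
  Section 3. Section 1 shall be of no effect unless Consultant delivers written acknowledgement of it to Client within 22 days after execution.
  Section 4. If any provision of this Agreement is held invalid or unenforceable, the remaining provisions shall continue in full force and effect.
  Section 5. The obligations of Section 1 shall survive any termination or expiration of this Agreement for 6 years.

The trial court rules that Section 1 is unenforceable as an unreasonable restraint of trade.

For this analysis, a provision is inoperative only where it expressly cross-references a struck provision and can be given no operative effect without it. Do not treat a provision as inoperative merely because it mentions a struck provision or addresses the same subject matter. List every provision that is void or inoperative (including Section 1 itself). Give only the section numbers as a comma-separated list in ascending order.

1, 2, 3, 5

Section 1 is struck. Section 2 has no operative effect of its own apart from Section 1 and is therefore inoperative. Section 3 has no operative effect of its own apart from Section 1 and is therefore inoperative. The only function of Section 5 is the survival period for Section 1, so it cannot stand once Section 1 is removed. Section 4 is a severability clause and preserves every provision that can still be given independent effect. Only Section 4 remains in effect.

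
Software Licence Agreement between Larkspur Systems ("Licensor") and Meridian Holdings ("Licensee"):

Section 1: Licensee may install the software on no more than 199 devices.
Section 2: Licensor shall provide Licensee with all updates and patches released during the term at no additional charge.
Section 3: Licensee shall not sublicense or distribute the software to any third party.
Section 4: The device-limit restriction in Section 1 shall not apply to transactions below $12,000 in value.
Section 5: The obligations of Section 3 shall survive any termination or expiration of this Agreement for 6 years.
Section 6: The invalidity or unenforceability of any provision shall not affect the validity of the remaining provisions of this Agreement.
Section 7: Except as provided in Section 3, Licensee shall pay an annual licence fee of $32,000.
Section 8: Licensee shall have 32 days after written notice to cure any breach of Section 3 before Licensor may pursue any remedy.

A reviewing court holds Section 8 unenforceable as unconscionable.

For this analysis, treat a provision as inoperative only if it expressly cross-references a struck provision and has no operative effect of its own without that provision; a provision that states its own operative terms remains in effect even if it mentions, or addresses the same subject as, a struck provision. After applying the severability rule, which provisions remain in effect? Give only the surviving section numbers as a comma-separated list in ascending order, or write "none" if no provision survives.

Section 8 is struck. Nothing else in the Agreement is defined by reference to Section 8. Section 6 is a severability clause and preserves every provision that can still be given independent effect. Section 1, Section 2, Section 3, Section 4, Section 5, Section 6, and Section 7 remain in effect.

1, 2, 3, 4, 5, 6, 7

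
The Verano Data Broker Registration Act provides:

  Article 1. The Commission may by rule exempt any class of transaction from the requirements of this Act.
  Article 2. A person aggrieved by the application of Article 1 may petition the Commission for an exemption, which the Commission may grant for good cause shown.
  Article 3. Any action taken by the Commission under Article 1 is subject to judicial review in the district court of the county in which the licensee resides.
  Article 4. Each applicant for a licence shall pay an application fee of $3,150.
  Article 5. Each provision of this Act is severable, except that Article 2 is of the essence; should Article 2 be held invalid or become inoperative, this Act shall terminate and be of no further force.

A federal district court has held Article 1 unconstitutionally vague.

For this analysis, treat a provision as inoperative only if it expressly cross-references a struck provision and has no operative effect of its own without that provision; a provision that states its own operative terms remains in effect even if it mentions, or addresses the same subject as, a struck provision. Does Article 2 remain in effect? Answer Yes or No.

No

Article 1 is struck. Article 2 merely fixes the exemption procedure for Article 1; with Article 1 gone it has nothing to operate on and falls away. Article 3 has no operative effect of its own apart from Article 1 and is therefore inoperative. Article 5 makes Article 2 an essential term, and Article 2 has been rendered inoperative by the cascade; under Article 5, the entire Act is therefore void. No provision of the Act survives. Article 2 is among the inoperative provisions, so the answer is no.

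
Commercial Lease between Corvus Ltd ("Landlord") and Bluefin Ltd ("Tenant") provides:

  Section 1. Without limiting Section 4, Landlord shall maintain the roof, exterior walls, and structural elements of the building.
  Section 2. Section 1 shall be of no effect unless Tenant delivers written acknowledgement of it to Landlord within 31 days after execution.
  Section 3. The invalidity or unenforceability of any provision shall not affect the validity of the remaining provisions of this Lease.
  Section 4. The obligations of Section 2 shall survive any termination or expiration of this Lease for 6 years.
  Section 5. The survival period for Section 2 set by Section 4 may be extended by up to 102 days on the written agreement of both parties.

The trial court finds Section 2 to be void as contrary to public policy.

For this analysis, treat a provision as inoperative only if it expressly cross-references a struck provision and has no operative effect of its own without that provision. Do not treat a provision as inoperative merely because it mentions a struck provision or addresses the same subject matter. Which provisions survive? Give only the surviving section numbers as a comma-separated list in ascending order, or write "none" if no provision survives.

1, 3

Section 2 is struck. The only function of Section 4 is the survival period for Section 2, so it cannot stand once Section 2 is removed. Section 5 does nothing except set the extension of the survival period for Section 2 by reference to Section 4; with Section 4 gone it has no independent effect and is inoperative. Although Section 1 refers to Section 4, its operative terms do not depend on Section 4, so it remains in effect. Under the severability clause in Section 3, the remaining provisions continue in force. That leaves Section 1 and Section 3 in effect.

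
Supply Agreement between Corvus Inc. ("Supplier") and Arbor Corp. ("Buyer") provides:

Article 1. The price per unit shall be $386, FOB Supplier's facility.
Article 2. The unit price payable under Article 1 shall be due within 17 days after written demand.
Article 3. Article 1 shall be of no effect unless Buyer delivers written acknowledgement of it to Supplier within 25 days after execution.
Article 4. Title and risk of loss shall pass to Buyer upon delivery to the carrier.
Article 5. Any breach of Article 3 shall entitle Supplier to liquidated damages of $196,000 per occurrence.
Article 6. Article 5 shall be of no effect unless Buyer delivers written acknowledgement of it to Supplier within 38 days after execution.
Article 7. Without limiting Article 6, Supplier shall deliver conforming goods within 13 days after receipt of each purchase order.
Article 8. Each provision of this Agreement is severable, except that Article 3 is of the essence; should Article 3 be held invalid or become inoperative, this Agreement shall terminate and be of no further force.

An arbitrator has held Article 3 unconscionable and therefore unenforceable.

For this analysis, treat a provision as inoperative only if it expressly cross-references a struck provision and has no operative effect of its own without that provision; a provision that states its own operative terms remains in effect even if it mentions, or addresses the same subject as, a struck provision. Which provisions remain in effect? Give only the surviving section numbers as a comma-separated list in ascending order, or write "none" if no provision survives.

Article 3 is struck. The whole of Article 5 is the liquidated-damages amount, defined by reference to Article 3, so Article 5 cannot stand once Article 3 is removed. Article 6 has no operative effect of its own apart from Article 5 and is therefore inoperative. Article 8 makes Article 3 an essential term, and Article 3 is the provision held invalid; under Article 8, the entire Agreement is therefore void. No provision of the Agreement survives.

none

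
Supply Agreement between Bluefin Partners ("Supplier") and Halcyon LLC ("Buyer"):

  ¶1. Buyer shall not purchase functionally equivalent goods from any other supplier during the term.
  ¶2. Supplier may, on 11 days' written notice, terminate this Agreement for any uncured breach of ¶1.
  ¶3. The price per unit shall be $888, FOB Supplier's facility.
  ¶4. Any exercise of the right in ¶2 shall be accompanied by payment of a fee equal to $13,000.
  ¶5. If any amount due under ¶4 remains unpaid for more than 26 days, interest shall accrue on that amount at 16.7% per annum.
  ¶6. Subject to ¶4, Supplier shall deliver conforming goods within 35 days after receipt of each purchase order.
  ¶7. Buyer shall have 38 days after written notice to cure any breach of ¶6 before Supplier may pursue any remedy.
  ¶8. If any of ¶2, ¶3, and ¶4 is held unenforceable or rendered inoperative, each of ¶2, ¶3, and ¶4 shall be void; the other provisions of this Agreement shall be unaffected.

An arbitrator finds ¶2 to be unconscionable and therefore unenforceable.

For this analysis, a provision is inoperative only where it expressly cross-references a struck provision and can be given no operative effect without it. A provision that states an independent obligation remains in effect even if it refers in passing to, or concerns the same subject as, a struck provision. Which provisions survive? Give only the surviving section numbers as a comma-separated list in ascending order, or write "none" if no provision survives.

1, 6, 7, 8

¶2 is struck. The only function of ¶4 is the exercise fee for ¶2, so it cannot stand once ¶2 is removed. ¶5 operates only by reference to ¶4, so it falls with ¶4. Although ¶6 refers to ¶4, its operative terms do not depend on ¶4, so it remains in effect. ¶8 declares ¶2, ¶3, and ¶4 mutually dependent; since one of them has fallen, all of them are of no effect. That brings down ¶3 as well. The remainder continues in force under ¶8. The provisions still in force are ¶1, ¶6, ¶7, and ¶8.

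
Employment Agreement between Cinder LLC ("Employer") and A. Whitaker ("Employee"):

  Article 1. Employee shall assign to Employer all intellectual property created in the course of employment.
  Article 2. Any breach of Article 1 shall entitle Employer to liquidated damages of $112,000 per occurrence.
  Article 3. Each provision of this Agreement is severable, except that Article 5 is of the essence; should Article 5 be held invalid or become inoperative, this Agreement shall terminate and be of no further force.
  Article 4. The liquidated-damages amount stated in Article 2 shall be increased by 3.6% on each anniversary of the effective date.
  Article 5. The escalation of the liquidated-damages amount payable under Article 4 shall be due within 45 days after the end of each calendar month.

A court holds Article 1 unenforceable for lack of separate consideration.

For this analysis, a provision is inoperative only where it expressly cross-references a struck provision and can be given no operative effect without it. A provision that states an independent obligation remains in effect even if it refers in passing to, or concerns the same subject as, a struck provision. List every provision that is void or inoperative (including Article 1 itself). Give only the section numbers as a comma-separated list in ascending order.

1, 2, 3, 4, 5

Article 1 is struck. Article 2 operates only by reference to Article 1, so it falls with Article 1. Article 4 has no operative effect of its own apart from Article 2 and is therefore inoperative. Article 5 operates only by reference to Article 4, so it falls with Article 4. Article 3 makes Article 5 an essential term, and Article 5 has been rendered inoperative by the cascade; under Article 3, the entire Agreement is therefore void. No provision of the Agreement survives.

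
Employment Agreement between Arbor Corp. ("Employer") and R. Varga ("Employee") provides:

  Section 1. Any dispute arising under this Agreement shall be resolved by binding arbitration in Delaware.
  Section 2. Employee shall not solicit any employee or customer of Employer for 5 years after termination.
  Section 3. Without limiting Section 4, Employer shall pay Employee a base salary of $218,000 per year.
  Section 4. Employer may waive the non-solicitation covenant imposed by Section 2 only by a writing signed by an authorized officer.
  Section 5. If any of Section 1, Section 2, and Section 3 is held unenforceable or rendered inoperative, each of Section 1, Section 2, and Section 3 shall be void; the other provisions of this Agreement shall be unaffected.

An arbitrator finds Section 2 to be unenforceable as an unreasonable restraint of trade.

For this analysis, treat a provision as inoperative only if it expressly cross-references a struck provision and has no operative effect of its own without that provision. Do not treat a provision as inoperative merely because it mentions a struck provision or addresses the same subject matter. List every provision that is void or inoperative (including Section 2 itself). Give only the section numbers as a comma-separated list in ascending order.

1, 2, 3, 4

Section 2 is struck. Section 4 has no operative effect of its own apart from Section 2 and is therefore inoperative. Section 5 declares Section 1, Section 2, and Section 3 mutually dependent; since one of them has fallen, all of them are of no effect. That brings down Section 1 and Section 3 as well. The remainder continues in force under Section 5. Only Section 5 remains in effect.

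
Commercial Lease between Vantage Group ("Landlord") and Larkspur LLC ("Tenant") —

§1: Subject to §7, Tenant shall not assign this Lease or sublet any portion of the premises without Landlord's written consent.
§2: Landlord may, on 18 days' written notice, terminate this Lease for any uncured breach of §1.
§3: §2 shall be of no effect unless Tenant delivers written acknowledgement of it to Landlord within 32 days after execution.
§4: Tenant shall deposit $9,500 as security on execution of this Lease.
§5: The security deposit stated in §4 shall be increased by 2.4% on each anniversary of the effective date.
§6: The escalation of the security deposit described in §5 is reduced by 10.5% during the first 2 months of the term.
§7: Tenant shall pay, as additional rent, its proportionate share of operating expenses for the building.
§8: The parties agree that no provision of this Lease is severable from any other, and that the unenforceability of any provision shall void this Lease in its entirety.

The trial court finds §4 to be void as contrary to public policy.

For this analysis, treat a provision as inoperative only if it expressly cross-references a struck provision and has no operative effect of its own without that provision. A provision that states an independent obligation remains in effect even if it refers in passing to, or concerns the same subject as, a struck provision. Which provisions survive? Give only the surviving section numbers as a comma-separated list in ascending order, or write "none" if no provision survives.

§4 is struck. The whole of §5 is the escalation of the security deposit, defined by reference to §4, so §5 cannot stand once §4 is removed. §6 does nothing except set the introductory reduction to the escalation of the security deposit by reference to §5; with §5 gone it has no independent effect and is inoperative. §8 provides that the Lease is not severable, so the invalidity of any one provision voids the entire Lease. No provision of the Lease survives.

none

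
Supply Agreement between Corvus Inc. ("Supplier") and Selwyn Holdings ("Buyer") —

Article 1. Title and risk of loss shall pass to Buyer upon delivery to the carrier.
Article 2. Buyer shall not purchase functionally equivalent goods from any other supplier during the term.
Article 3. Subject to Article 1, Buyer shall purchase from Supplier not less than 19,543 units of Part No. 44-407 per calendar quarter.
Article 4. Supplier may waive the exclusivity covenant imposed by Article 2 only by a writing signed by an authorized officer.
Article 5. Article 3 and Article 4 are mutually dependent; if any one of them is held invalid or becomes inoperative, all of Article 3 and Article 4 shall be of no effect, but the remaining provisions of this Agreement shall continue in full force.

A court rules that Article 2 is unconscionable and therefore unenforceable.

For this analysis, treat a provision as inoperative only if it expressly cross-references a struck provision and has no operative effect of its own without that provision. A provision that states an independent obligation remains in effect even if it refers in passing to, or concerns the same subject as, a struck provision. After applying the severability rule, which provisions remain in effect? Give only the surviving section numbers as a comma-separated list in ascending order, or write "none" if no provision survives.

1, 5

Article 2 is struck. Article 4 merely fixes the waiver condition for Article 2; with Article 2 gone it has nothing to operate on and falls away. Article 5 declares Article 3 and Article 4 mutually dependent; since one of them has fallen, all of them are of no effect. That brings down Article 3 as well. The remainder continues in force under Article 5. The provisions still in force are Article 1 and Article 5.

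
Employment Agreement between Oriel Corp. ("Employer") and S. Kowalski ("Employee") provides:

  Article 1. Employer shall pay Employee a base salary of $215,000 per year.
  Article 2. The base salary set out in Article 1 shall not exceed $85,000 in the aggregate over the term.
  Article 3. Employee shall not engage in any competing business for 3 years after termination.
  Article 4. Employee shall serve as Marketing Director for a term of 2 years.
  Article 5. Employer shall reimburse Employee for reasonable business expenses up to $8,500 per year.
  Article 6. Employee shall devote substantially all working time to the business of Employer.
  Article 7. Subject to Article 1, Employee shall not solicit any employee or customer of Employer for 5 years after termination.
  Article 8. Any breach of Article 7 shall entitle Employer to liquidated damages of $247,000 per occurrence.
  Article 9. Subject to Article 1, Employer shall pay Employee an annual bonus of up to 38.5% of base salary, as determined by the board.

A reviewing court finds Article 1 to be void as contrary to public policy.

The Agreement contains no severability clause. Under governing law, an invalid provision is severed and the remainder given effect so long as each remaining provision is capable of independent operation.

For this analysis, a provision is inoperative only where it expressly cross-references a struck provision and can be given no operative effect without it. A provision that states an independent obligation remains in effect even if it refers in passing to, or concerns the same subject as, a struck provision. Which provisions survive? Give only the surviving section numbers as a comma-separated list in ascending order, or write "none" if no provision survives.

Article 1 is struck. Article 2 has no operative effect of its own apart from Article 1 and is therefore inoperative. Although Article 7 refers to Article 1, its operative terms do not depend on Article 1, so it remains in effect. Article 9 mentions Article 1 but its own obligation stands independently of Article 1, so Article 9 is not affected. Under the stated default rule, only provisions that cannot operate independently fall away; the rest are enforced. Article 3, Article 4, Article 5, Article 6, Article 7, Article 8, and Article 9 remain in effect.

3, 4, 5, 6, 7, 8, 9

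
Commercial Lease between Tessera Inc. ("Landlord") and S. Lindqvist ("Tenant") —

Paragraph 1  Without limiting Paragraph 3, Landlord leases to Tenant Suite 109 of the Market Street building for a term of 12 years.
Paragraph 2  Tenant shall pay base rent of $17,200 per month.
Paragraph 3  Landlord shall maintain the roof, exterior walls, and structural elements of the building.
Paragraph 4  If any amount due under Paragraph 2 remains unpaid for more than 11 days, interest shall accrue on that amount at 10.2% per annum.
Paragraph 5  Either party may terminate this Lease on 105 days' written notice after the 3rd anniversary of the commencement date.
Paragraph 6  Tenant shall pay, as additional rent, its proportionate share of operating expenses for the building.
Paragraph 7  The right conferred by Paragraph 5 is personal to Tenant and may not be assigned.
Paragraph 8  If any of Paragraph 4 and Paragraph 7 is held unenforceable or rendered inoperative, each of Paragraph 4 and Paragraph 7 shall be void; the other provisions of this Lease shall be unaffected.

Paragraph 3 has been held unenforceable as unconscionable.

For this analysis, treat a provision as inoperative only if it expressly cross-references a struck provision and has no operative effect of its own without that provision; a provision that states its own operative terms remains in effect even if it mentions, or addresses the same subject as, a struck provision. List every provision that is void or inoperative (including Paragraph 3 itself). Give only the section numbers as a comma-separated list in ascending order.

3

Paragraph 3 is struck. Although Paragraph 1 refers to Paragraph 3, its operative terms do not depend on Paragraph 3, so it remains in effect. Nothing else in the Lease is defined by reference to Paragraph 3. Paragraph 8 ties Paragraph 4 and Paragraph 7 together, but none of those is affected here; the remaining provisions continue in force under Paragraph 8. That leaves Paragraph 1, Paragraph 2, Paragraph 4, Paragraph 5, Paragraph 6, Paragraph 7, and Paragraph 8 in effect.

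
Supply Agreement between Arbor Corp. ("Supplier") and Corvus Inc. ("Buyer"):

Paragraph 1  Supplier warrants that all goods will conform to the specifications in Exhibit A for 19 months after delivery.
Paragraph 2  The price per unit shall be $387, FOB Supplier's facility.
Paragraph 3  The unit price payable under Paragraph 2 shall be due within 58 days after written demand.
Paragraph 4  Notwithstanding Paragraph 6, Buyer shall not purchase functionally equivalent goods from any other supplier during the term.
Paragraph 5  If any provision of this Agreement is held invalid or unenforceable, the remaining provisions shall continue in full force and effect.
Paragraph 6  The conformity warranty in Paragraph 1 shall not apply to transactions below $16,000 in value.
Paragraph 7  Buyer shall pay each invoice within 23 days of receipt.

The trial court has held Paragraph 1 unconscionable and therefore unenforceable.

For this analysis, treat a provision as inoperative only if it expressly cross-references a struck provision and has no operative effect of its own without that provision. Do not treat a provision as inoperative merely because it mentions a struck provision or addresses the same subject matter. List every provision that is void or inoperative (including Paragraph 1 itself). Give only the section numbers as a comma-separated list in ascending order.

Paragraph 1 is struck. Paragraph 6 does nothing except set the carve-out from the conformity warranty by reference to Paragraph 1; with Paragraph 1 gone it has no independent effect and is inoperative. Paragraph 4 mentions Paragraph 6 but its own obligation stands independently of Paragraph 6, so Paragraph 4 is not affected. Paragraph 5 is a severability clause and preserves every provision that can still be given independent effect. Paragraph 2, Paragraph 3, Paragraph 4, Paragraph 5, and Paragraph 7 remain in effect.

1, 6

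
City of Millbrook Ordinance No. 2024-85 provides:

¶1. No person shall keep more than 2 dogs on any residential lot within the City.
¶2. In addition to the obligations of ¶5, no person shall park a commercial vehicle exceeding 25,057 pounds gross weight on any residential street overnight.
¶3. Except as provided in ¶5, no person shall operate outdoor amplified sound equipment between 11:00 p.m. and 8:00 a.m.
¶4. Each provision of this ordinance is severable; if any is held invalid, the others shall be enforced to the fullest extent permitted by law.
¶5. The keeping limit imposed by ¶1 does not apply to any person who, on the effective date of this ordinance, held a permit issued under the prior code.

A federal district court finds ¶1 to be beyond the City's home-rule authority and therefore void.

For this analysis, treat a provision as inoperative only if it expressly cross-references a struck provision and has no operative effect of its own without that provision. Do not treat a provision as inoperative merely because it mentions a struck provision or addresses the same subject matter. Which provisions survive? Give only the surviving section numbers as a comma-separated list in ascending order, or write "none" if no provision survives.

2, 3, 4

¶1 is struck. ¶5 operates only by reference to ¶1, so it falls with ¶1. ¶2 mentions ¶5 but its own obligation stands independently of ¶5, so ¶2 is not affected. Although ¶3 refers to ¶5, its operative terms do not depend on ¶5, so it remains in effect. Under the severability clause in ¶4, the remaining provisions continue in force. ¶2, ¶3, and ¶4 remain in effect.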